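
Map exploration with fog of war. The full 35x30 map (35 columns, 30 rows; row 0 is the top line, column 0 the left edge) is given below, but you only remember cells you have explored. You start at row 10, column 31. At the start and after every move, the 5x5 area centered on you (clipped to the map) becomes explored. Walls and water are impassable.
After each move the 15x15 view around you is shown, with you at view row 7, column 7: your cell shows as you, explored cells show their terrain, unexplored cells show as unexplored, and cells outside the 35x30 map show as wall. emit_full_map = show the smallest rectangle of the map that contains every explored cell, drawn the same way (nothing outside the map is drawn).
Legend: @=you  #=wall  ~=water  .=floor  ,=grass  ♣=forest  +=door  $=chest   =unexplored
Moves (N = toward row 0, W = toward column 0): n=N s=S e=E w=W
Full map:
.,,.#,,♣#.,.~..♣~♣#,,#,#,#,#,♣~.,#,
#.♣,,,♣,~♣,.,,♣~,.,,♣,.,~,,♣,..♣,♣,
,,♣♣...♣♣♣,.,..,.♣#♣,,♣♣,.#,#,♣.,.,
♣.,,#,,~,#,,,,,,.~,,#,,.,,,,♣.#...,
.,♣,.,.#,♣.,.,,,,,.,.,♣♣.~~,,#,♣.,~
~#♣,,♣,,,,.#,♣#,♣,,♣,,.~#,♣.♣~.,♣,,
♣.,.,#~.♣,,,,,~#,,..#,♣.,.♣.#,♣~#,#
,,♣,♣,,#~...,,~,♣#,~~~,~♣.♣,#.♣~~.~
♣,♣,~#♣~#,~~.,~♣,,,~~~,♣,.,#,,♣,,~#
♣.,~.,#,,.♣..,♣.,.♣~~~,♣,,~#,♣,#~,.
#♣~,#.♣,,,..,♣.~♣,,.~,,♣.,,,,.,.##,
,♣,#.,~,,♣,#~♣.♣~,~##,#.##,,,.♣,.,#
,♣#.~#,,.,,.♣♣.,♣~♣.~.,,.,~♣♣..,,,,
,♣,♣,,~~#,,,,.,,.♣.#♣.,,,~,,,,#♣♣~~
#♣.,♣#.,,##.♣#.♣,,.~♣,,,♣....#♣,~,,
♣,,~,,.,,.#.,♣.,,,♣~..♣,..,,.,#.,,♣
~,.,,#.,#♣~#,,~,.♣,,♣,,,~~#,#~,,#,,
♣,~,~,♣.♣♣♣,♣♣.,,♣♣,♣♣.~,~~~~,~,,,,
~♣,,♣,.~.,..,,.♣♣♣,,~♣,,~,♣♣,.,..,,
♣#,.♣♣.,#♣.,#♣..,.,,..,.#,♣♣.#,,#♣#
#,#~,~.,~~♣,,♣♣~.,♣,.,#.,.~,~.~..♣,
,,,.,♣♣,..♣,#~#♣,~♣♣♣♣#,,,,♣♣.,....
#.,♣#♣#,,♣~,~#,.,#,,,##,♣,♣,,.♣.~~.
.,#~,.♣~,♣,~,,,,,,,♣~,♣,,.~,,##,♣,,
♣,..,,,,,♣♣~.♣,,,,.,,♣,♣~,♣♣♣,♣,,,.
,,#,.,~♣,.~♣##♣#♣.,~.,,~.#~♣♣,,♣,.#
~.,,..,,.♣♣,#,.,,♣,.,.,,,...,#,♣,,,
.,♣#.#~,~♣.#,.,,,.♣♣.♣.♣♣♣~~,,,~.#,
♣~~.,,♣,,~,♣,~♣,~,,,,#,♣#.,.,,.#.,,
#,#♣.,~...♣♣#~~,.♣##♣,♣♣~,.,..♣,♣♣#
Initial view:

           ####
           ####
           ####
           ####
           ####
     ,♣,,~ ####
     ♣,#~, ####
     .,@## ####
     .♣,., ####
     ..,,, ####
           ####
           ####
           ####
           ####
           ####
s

           ####
           ####
           ####
           ####
     ,♣,,~ ####
     ♣,#~, ####
     .,.## ####
     .♣@., ####
     ..,,, ####
     ,#♣♣~ ####
           ####
           ####
           ####
           ####
           ####

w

            ###
            ###
            ###
            ###
      ,♣,,~ ###
     ,♣,#~, ###
     ,.,.## ###
     ,.@,., ###
     ♣..,,, ###
     ,,#♣♣~ ###
            ###
            ###
            ###
            ###
            ###

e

           ####
           ####
           ####
           ####
     ,♣,,~ ####
    ,♣,#~, ####
    ,.,.## ####
    ,.♣@., ####
    ♣..,,, ####
    ,,#♣♣~ ####
           ####
           ####
           ####
           ####
           ####

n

           ####
           ####
           ####
           ####
           ####
     ,♣,,~ ####
    ,♣,#~, ####
    ,.,@## ####
    ,.♣,., ####
    ♣..,,, ####
    ,,#♣♣~ ####
           ####
           ####
           ####
           ####

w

            ###
            ###
            ###
            ###
            ###
     ,,♣,,~ ###
     ,♣,#~, ###
     ,.@.## ###
     ,.♣,., ###
     ♣..,,, ###
     ,,#♣♣~ ###
            ###
            ###
            ###
            ###

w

             ##
             ##
             ##
             ##
             ##
     #,,♣,,~ ##
     #,♣,#~, ##
     ,,@,.## ##
     ,,.♣,., ##
     ♣♣..,,, ##
      ,,#♣♣~ ##
             ##
             ##
             ##
             ##

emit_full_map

#,,♣,,~
#,♣,#~,
,,@,.##
,,.♣,.,
♣♣..,,,
 ,,#♣♣~

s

             ##
             ##
             ##
             ##
     #,,♣,,~ ##
     #,♣,#~, ##
     ,,.,.## ##
     ,,@♣,., ##
     ♣♣..,,, ##
     ,,,#♣♣~ ##
             ##
             ##
             ##
             ##
             ##

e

            ###
            ###
            ###
            ###
    #,,♣,,~ ###
    #,♣,#~, ###
    ,,.,.## ###
    ,,.@,., ###
    ♣♣..,,, ###
    ,,,#♣♣~ ###
            ###
            ###
            ###
            ###
            ###

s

            ###
            ###
            ###
    #,,♣,,~ ###
    #,♣,#~, ###
    ,,.,.## ###
    ,,.♣,., ###
    ♣♣.@,,, ###
    ,,,#♣♣~ ###
     .#♣,~  ###
            ###
            ###
            ###
            ###
            ###

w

             ##
             ##
             ##
     #,,♣,,~ ##
     #,♣,#~, ##
     ,,.,.## ##
     ,,.♣,., ##
     ♣♣@.,,, ##
     ,,,#♣♣~ ##
     ..#♣,~  ##
             ##
             ##
             ##
             ##
             ##

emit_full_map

#,,♣,,~
#,♣,#~,
,,.,.##
,,.♣,.,
♣♣@.,,,
,,,#♣♣~
..#♣,~ 

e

            ###
            ###
            ###
    #,,♣,,~ ###
    #,♣,#~, ###
    ,,.,.## ###
    ,,.♣,., ###
    ♣♣.@,,, ###
    ,,,#♣♣~ ###
    ..#♣,~  ###
            ###
            ###
            ###
            ###
            ###

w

             ##
             ##
             ##
     #,,♣,,~ ##
     #,♣,#~, ##
     ,,.,.## ##
     ,,.♣,., ##
     ♣♣@.,,, ##
     ,,,#♣♣~ ##
     ..#♣,~  ##
             ##
             ##
             ##
             ##
             ##

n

             ##
             ##
             ##
             ##
     #,,♣,,~ ##
     #,♣,#~, ##
     ,,.,.## ##
     ,,@♣,., ##
     ♣♣..,,, ##
     ,,,#♣♣~ ##
     ..#♣,~  ##
             ##
             ##
             ##
             ##


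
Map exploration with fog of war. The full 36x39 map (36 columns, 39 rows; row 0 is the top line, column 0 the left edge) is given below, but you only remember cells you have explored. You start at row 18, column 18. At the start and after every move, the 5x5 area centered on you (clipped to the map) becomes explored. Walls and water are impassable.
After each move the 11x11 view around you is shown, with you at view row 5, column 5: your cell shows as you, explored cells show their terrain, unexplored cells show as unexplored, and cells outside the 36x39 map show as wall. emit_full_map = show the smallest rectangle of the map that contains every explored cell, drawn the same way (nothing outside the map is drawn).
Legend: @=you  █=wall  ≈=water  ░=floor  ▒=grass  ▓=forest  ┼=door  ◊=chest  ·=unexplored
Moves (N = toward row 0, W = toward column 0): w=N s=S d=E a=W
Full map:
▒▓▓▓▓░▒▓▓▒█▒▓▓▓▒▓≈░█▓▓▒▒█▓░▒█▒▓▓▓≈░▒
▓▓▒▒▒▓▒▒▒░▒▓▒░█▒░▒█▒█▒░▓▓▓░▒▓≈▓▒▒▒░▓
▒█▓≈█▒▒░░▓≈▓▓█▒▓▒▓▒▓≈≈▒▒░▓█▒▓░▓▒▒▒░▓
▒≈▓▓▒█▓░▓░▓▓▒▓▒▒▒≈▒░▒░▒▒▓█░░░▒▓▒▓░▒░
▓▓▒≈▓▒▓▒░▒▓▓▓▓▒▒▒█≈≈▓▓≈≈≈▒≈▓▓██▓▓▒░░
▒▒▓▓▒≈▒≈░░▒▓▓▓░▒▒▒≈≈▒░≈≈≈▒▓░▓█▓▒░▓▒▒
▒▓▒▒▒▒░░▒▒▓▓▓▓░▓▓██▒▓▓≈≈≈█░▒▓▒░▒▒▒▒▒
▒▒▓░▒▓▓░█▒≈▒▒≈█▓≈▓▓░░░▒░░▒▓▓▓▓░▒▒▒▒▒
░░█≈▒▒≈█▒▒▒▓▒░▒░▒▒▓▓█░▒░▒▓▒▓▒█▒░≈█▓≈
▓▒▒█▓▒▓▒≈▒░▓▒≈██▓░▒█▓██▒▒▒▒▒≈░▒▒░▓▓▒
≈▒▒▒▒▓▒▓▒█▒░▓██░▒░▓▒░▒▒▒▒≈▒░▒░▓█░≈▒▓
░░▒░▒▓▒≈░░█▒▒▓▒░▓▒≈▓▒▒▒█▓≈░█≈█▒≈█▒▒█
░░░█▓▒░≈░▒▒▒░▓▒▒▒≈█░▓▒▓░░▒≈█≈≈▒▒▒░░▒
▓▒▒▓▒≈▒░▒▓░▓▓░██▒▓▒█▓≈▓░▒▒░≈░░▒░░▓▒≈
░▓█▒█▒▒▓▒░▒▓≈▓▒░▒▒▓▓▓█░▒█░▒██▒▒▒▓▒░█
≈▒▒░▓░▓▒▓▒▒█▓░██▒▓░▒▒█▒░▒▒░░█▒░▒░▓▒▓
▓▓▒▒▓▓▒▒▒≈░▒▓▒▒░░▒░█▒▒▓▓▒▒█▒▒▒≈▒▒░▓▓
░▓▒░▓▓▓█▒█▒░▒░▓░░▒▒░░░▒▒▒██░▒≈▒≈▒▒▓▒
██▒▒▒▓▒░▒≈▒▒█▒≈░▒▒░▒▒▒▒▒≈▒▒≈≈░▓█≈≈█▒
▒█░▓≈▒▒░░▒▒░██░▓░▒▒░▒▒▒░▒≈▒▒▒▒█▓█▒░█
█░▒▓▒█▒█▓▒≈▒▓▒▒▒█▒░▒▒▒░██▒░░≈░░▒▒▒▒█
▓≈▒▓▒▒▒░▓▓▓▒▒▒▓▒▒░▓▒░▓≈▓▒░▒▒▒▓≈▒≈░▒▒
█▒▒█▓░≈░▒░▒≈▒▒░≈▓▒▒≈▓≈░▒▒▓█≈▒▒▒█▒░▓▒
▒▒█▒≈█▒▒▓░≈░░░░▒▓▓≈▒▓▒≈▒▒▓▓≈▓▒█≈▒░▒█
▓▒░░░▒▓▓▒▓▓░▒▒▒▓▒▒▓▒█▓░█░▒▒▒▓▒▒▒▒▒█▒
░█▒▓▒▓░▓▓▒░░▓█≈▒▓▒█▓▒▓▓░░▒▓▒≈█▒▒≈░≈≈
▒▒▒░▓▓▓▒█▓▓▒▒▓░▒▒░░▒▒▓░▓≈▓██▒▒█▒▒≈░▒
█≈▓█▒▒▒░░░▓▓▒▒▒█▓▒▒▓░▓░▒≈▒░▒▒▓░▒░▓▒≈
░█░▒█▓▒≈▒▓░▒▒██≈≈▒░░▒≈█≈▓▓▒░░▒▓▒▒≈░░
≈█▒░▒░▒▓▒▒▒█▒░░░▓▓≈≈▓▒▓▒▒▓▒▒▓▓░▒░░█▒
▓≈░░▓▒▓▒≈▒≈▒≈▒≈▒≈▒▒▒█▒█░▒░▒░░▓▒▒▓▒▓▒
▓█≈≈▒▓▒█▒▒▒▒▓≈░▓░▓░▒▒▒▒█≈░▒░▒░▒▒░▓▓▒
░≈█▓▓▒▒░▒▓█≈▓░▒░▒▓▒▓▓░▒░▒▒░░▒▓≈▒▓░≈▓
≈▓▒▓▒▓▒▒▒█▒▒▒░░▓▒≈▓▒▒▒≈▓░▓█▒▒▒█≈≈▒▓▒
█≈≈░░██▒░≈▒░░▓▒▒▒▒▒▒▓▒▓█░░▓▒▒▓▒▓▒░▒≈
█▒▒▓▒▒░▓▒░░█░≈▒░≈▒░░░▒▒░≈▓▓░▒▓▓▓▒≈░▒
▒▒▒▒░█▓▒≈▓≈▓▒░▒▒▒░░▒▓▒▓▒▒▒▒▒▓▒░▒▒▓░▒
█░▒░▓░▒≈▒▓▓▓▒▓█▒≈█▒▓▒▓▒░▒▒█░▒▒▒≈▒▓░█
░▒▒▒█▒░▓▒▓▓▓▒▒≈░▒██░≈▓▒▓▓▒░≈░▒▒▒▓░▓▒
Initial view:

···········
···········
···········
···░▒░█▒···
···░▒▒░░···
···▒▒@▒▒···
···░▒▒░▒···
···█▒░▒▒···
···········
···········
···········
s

···········
···········
···░▒░█▒···
···░▒▒░░···
···▒▒░▒▒···
···░▒@░▒···
···█▒░▒▒···
···▒░▓▒░···
···········
···········
···········

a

···········
···········
····░▒░█▒··
···░░▒▒░░··
···░▒▒░▒▒··
···▓░@▒░▒··
···▒█▒░▒▒··
···▒▒░▓▒░··
···········
···········
···········

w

···········
···········
···········
···░░▒░█▒··
···░░▒▒░░··
···░▒@░▒▒··
···▓░▒▒░▒··
···▒█▒░▒▒··
···▒▒░▓▒░··
···········
···········

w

···········
···········
···········
···█▒▓░▒···
···░░▒░█▒··
···░░@▒░░··
···░▒▒░▒▒··
···▓░▒▒░▒··
···▒█▒░▒▒··
···▒▒░▓▒░··
···········

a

···········
···········
···········
···██▒▓░▒··
···▒░░▒░█▒·
···▓░@▒▒░░·
···≈░▒▒░▒▒·
···░▓░▒▒░▒·
····▒█▒░▒▒·
····▒▒░▓▒░·
···········

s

···········
···········
···██▒▓░▒··
···▒░░▒░█▒·
···▓░░▒▒░░·
···≈░@▒░▒▒·
···░▓░▒▒░▒·
···▒▒█▒░▒▒·
····▒▒░▓▒░·
···········
···········

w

···········
···········
···········
···██▒▓░▒··
···▒░░▒░█▒·
···▓░@▒▒░░·
···≈░▒▒░▒▒·
···░▓░▒▒░▒·
···▒▒█▒░▒▒·
····▒▒░▓▒░·
···········

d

···········
···········
···········
··██▒▓░▒···
··▒░░▒░█▒··
··▓░░@▒░░··
··≈░▒▒░▒▒··
··░▓░▒▒░▒··
··▒▒█▒░▒▒··
···▒▒░▓▒░··
···········

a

···········
···········
···········
···██▒▓░▒··
···▒░░▒░█▒·
···▓░@▒▒░░·
···≈░▒▒░▒▒·
···░▓░▒▒░▒·
···▒▒█▒░▒▒·
····▒▒░▓▒░·
···········

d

···········
···········
···········
··██▒▓░▒···
··▒░░▒░█▒··
··▓░░@▒░░··
··≈░▒▒░▒▒··
··░▓░▒▒░▒··
··▒▒█▒░▒▒··
···▒▒░▓▒░··
···········

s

···········
···········
··██▒▓░▒···
··▒░░▒░█▒··
··▓░░▒▒░░··
··≈░▒@░▒▒··
··░▓░▒▒░▒··
··▒▒█▒░▒▒··
···▒▒░▓▒░··
···········
···········


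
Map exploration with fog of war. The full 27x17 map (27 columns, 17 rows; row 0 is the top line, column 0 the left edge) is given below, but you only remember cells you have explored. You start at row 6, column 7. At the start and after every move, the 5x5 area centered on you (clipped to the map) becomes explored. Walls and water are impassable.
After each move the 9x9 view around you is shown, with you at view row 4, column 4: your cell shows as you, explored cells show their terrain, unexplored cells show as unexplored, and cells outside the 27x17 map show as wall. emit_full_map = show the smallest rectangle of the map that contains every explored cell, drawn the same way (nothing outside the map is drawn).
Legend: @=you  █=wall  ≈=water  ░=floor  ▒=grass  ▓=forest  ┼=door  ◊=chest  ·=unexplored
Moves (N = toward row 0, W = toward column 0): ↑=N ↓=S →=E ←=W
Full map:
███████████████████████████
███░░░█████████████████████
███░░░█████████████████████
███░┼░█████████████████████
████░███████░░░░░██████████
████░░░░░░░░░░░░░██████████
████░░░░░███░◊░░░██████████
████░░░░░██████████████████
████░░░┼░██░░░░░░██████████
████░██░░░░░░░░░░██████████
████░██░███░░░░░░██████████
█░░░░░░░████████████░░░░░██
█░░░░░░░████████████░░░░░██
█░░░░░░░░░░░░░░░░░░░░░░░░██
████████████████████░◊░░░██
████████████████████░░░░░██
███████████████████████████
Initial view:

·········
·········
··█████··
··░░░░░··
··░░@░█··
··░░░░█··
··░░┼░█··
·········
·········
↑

·········
·········
··░████··
··█████··
··░░@░░··
··░░░░█··
··░░░░█··
··░░┼░█··
·········

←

·········
·········
··┼░████·
··░█████·
··░░@░░░·
··░░░░░█·
··░░░░░█·
···░░┼░█·
·········

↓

·········
··┼░████·
··░█████·
··░░░░░░·
··░░@░░█·
··░░░░░█·
··░░░┼░█·
·········
·········

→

·········
·┼░████··
·░█████··
·░░░░░░··
·░░░@░█··
·░░░░░█··
·░░░┼░█··
·········
·········

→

·········
┼░████···
░██████··
░░░░░░░··
░░░░@██··
░░░░░██··
░░░┼░██··
·········
·········

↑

·········
·········
┼░█████··
░██████··
░░░░@░░··
░░░░░██··
░░░░░██··
░░░┼░██··
·········

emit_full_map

┼░█████
░██████
░░░░@░░
░░░░░██
░░░░░██
░░░┼░██

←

·········
·········
·┼░█████·
·░██████·
·░░░@░░░·
·░░░░░██·
·░░░░░██·
·░░░┼░██·
·········

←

·········
·········
··┼░█████
··░██████
··░░@░░░░
··░░░░░██
··░░░░░██
··░░░┼░██
·········

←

·········
·········
··░┼░████
··█░█████
··█░@░░░░
··█░░░░░█
··█░░░░░█
···░░░┼░█
·········

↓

·········
··░┼░████
··█░█████
··█░░░░░░
··█░@░░░█
··█░░░░░█
··█░░░┼░█
·········
·········

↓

··░┼░████
··█░█████
··█░░░░░░
··█░░░░░█
··█░@░░░█
··█░░░┼░█
··█░██░··
·········
·········

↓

··█░█████
··█░░░░░░
··█░░░░░█
··█░░░░░█
··█░@░┼░█
··█░██░··
··█░██░··
·········
·········

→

·█░██████
·█░░░░░░░
·█░░░░░██
·█░░░░░██
·█░░@┼░██
·█░██░░··
·█░██░█··
·········
·········

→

█░██████·
█░░░░░░░·
█░░░░░██·
█░░░░░██·
█░░░@░██·
█░██░░░··
█░██░██··
·········
·········

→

░██████··
░░░░░░░··
░░░░░██··
░░░░░██··
░░░┼@██··
░██░░░░··
░██░███··
·········
·········

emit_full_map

░┼░█████
█░██████
█░░░░░░░
█░░░░░██
█░░░░░██
█░░░┼@██
█░██░░░░
█░██░███

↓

░░░░░░░··
░░░░░██··
░░░░░██··
░░░┼░██··
░██░@░░··
░██░███··
··░░███··
·········
·········

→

░░░░░░···
░░░░██···
░░░░███··
░░┼░██░··
██░░@░░··
██░███░··
·░░████··
·········
·········

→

░░░░░····
░░░██····
░░░████··
░┼░██░░··
█░░░@░░··
█░███░░··
░░█████··
·········
·········

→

░░░░·····
░░██·····
░░█████··
┼░██░░░··
░░░░@░░··
░███░░░··
░██████··
·········
·········

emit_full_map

░┼░█████···
█░██████···
█░░░░░░░···
█░░░░░██···
█░░░░░█████
█░░░┼░██░░░
█░██░░░░@░░
█░██░███░░░
···░░██████

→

░░░······
░██······
░██████··
░██░░░░··
░░░░@░░··
███░░░░··
███████··
·········
·········

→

░░·······
██·······
███████··
██░░░░░··
░░░░@░░··
██░░░░░··
███████··
·········
·········

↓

██·······
███████··
██░░░░░··
░░░░░░░··
██░░@░░··
███████··
··█████··
·········
·········

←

░██······
░███████·
░██░░░░░·
░░░░░░░░·
███░@░░░·
████████·
··██████·
·········
·········

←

░░██·····
░░███████
┼░██░░░░░
░░░░░░░░░
░███@░░░░
░████████
··███████
·········
·········

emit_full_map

░┼░█████·····
█░██████·····
█░░░░░░░·····
█░░░░░██·····
█░░░░░███████
█░░░┼░██░░░░░
█░██░░░░░░░░░
█░██░███@░░░░
···░░████████
······███████

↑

░░░░·····
░░██·····
░░███████
┼░██░░░░░
░░░░@░░░░
░███░░░░░
░████████
··███████
·········

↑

████·····
░░░░·····
░░███░◊··
░░███████
┼░██@░░░░
░░░░░░░░░
░███░░░░░
░████████
··███████

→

███······
░░░······
░███░◊░··
░███████·
░██░@░░░·
░░░░░░░░·
███░░░░░·
████████·
·███████·

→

██·······
░░·······
███░◊░░··
███████··
██░░@░░··
░░░░░░░··
██░░░░░··
███████··
███████··

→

█········
░········
██░◊░░░··
███████··
█░░░@░░··
░░░░░░░··
█░░░░░░··
██████···
██████···

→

·········
·········
█░◊░░░█··
███████··
░░░░@░█··
░░░░░░█··
░░░░░░█··
█████····
█████····

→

·········
·········
░◊░░░██··
███████··
░░░░@██··
░░░░░██··
░░░░░██··
████·····
████·····

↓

·········
░◊░░░██··
███████··
░░░░░██··
░░░░@██··
░░░░░██··
███████··
████·····
·········

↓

░◊░░░██··
███████··
░░░░░██··
░░░░░██··
░░░░@██··
███████··
███████··
·········
·········

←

█░◊░░░██·
████████·
░░░░░░██·
░░░░░░██·
░░░░@░██·
████████·
████████·
·········
·········

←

██░◊░░░██
█████████
█░░░░░░██
░░░░░░░██
█░░░@░░██
█████████
█████████
·········
·········

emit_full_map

░┼░█████········
█░██████········
█░░░░░░░········
█░░░░░███░◊░░░██
█░░░░░██████████
█░░░┼░██░░░░░░██
█░██░░░░░░░░░░██
█░██░███░░░@░░██
···░░███████████
······██████████

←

███░◊░░░█
█████████
██░░░░░░█
░░░░░░░░█
██░░@░░░█
█████████
█████████
·········
·········

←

░███░◊░░░
░████████
░██░░░░░░
░░░░░░░░░
███░@░░░░
█████████
·████████
·········
·········

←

░░███░◊░░
░░███████
┼░██░░░░░
░░░░░░░░░
░███@░░░░
░████████
··███████
·········
·········

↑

░░░░·····
░░███░◊░░
░░███████
┼░██░░░░░
░░░░@░░░░
░███░░░░░
░████████
··███████
·········

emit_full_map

░┼░█████········
█░██████········
█░░░░░░░········
█░░░░░███░◊░░░██
█░░░░░██████████
█░░░┼░██░░░░░░██
█░██░░░░@░░░░░██
█░██░███░░░░░░██
···░░███████████
······██████████


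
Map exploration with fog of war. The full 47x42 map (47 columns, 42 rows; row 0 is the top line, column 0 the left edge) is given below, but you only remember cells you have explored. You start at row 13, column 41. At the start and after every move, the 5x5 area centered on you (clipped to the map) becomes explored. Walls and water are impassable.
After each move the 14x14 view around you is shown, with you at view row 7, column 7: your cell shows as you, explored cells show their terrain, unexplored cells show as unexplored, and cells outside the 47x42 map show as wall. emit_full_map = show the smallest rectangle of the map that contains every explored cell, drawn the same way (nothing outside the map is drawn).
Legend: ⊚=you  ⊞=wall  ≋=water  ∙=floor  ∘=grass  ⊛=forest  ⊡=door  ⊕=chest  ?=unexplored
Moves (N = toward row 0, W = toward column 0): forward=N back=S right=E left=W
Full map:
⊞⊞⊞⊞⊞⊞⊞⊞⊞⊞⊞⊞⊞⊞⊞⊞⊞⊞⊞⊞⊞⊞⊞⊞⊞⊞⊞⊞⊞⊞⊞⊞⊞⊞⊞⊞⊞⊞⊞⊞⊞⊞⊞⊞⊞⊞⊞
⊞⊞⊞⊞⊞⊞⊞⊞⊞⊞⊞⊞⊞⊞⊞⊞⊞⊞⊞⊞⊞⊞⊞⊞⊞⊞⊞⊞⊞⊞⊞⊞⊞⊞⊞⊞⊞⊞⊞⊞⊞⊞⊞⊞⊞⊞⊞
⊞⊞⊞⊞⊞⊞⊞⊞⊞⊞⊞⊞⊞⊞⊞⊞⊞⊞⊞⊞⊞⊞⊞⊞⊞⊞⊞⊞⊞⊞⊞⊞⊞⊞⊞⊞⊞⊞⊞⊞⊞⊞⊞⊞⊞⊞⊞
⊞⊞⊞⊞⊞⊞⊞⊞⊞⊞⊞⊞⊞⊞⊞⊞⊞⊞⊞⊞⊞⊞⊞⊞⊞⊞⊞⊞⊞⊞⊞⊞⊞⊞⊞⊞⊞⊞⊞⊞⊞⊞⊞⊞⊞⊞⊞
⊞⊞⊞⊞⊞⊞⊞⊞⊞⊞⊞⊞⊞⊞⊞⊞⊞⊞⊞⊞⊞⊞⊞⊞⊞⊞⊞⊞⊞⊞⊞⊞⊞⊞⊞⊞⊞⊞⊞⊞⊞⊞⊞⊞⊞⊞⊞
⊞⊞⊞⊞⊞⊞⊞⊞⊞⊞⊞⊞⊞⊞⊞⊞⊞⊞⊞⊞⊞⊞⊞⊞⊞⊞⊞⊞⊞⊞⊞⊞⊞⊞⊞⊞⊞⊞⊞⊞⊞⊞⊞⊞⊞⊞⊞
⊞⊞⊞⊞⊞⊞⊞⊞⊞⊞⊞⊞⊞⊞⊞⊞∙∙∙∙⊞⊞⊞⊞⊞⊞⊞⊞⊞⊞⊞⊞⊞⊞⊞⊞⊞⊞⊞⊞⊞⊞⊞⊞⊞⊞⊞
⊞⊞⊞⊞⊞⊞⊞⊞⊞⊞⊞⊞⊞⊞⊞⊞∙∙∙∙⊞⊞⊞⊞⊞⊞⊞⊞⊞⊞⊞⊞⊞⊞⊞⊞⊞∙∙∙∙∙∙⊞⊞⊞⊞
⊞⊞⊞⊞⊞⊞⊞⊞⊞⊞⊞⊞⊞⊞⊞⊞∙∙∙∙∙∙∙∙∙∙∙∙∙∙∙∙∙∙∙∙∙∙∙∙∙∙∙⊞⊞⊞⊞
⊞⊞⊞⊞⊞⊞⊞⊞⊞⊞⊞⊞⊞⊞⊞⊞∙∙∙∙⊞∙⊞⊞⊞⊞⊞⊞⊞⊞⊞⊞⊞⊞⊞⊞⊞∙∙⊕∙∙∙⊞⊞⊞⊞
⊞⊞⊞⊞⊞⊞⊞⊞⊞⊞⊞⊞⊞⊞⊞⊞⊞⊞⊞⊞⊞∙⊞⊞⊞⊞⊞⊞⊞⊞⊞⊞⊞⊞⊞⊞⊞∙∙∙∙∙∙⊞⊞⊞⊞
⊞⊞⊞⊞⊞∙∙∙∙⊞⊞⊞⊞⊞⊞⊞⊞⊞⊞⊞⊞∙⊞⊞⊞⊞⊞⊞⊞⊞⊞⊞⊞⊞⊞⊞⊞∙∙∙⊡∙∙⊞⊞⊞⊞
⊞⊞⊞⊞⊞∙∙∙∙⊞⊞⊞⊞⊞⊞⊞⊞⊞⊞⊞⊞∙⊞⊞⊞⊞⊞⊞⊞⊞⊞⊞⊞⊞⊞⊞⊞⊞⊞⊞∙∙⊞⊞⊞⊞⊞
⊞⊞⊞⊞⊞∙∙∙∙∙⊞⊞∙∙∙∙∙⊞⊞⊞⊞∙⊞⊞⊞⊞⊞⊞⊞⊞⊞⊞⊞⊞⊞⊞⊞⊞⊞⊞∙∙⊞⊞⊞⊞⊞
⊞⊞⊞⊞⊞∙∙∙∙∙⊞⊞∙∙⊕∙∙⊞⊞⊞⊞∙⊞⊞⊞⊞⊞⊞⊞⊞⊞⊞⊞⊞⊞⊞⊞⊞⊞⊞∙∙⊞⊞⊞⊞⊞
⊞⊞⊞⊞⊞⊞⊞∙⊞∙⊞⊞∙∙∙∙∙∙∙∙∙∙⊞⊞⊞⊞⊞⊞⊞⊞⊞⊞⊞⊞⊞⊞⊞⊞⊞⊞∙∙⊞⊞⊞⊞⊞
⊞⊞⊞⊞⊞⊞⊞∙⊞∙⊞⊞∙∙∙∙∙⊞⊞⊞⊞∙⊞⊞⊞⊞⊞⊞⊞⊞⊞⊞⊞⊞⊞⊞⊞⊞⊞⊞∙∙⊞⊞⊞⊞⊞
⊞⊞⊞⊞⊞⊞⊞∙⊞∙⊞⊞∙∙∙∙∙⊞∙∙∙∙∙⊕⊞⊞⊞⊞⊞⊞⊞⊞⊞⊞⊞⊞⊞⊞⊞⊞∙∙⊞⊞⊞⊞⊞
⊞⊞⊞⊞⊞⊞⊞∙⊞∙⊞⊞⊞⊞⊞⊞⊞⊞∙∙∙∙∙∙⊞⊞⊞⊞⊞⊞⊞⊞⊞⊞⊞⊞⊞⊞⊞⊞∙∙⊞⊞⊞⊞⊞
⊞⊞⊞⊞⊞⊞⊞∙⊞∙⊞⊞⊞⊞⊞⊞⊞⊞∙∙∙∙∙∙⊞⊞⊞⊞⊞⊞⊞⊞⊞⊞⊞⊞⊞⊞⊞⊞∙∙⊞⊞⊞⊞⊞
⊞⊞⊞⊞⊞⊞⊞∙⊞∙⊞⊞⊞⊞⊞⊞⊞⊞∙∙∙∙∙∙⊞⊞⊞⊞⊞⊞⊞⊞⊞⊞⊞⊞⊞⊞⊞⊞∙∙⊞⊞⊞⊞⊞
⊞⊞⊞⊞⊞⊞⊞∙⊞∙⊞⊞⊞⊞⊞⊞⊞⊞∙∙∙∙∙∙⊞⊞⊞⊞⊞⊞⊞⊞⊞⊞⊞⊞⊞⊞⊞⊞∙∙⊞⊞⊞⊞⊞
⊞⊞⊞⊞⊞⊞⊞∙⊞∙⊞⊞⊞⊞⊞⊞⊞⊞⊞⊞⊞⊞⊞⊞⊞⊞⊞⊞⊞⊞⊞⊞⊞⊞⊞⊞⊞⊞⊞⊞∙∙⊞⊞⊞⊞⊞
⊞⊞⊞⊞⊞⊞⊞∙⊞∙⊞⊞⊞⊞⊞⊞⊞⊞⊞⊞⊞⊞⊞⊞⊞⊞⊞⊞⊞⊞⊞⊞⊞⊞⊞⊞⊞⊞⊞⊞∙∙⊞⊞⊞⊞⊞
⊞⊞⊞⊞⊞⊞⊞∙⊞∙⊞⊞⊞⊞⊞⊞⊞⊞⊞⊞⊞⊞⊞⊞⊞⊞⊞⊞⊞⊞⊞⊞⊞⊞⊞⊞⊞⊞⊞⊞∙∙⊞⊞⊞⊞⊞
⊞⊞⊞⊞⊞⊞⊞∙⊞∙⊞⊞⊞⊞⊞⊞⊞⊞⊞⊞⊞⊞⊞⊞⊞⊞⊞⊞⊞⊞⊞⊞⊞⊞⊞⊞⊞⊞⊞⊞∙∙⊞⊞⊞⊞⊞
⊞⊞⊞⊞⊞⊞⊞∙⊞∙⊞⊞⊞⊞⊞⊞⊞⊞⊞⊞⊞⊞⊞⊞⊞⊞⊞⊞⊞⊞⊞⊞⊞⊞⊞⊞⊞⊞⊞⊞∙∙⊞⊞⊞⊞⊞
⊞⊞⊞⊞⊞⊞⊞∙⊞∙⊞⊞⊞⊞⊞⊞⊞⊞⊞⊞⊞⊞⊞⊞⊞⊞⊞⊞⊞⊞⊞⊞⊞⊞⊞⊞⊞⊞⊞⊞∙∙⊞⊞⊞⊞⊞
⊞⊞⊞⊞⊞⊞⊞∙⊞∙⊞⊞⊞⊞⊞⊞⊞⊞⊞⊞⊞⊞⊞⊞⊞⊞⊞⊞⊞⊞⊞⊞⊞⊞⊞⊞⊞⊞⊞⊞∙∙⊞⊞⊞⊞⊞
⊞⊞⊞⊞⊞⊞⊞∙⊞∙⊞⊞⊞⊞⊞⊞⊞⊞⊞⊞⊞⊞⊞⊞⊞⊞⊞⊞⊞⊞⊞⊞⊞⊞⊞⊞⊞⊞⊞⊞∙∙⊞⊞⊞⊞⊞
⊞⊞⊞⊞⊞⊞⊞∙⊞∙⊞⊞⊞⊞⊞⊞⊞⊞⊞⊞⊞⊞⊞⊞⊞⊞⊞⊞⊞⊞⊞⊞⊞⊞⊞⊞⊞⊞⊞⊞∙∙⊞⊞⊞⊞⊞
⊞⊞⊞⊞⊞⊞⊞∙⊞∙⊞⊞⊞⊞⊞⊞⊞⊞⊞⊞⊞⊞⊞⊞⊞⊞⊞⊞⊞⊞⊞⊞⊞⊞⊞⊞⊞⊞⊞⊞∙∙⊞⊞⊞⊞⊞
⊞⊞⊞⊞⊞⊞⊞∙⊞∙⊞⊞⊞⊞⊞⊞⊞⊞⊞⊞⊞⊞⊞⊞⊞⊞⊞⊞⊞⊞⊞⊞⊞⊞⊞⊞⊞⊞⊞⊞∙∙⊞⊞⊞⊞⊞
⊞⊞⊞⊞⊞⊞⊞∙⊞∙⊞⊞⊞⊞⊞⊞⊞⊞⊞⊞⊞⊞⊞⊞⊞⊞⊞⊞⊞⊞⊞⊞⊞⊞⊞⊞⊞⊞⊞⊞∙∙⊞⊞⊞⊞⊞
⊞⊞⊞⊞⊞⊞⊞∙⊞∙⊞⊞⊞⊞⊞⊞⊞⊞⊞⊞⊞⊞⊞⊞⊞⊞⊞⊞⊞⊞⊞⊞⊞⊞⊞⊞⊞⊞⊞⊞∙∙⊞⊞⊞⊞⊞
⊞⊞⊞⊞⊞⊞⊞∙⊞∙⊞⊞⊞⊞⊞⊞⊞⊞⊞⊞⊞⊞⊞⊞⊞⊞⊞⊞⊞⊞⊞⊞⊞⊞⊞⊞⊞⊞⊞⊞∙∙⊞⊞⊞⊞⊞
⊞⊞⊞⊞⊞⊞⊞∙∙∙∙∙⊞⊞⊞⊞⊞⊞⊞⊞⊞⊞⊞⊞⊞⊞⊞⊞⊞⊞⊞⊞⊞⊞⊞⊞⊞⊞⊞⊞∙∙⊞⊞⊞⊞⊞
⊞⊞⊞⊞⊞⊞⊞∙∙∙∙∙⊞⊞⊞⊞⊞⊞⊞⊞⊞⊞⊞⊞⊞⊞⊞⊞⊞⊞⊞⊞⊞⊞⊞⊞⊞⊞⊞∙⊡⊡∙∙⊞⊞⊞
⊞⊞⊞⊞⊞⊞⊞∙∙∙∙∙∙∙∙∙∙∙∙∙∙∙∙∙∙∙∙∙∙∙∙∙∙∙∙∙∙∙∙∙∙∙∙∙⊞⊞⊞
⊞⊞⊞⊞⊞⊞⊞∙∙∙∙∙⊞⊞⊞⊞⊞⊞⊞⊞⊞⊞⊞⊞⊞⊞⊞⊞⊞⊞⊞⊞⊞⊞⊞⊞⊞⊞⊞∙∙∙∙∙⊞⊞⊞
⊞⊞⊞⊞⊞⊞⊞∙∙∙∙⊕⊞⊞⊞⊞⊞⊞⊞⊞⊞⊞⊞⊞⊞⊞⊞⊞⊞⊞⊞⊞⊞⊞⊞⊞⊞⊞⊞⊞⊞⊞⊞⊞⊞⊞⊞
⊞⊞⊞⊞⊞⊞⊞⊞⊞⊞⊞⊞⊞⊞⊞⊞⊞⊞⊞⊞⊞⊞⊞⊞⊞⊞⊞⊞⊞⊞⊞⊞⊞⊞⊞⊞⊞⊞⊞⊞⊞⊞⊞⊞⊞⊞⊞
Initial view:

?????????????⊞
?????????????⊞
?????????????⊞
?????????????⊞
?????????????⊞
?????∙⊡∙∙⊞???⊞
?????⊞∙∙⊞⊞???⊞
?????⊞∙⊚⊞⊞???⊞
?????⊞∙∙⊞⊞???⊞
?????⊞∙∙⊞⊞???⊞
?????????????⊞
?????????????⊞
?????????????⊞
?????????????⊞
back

?????????????⊞
?????????????⊞
?????????????⊞
?????????????⊞
?????∙⊡∙∙⊞???⊞
?????⊞∙∙⊞⊞???⊞
?????⊞∙∙⊞⊞???⊞
?????⊞∙⊚⊞⊞???⊞
?????⊞∙∙⊞⊞???⊞
?????⊞∙∙⊞⊞???⊞
?????????????⊞
?????????????⊞
?????????????⊞
?????????????⊞

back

?????????????⊞
?????????????⊞
?????????????⊞
?????∙⊡∙∙⊞???⊞
?????⊞∙∙⊞⊞???⊞
?????⊞∙∙⊞⊞???⊞
?????⊞∙∙⊞⊞???⊞
?????⊞∙⊚⊞⊞???⊞
?????⊞∙∙⊞⊞???⊞
?????⊞∙∙⊞⊞???⊞
?????????????⊞
?????????????⊞
?????????????⊞
?????????????⊞

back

?????????????⊞
?????????????⊞
?????∙⊡∙∙⊞???⊞
?????⊞∙∙⊞⊞???⊞
?????⊞∙∙⊞⊞???⊞
?????⊞∙∙⊞⊞???⊞
?????⊞∙∙⊞⊞???⊞
?????⊞∙⊚⊞⊞???⊞
?????⊞∙∙⊞⊞???⊞
?????⊞∙∙⊞⊞???⊞
?????????????⊞
?????????????⊞
?????????????⊞
?????????????⊞

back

?????????????⊞
?????∙⊡∙∙⊞???⊞
?????⊞∙∙⊞⊞???⊞
?????⊞∙∙⊞⊞???⊞
?????⊞∙∙⊞⊞???⊞
?????⊞∙∙⊞⊞???⊞
?????⊞∙∙⊞⊞???⊞
?????⊞∙⊚⊞⊞???⊞
?????⊞∙∙⊞⊞???⊞
?????⊞∙∙⊞⊞???⊞
?????????????⊞
?????????????⊞
?????????????⊞
?????????????⊞

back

?????∙⊡∙∙⊞???⊞
?????⊞∙∙⊞⊞???⊞
?????⊞∙∙⊞⊞???⊞
?????⊞∙∙⊞⊞???⊞
?????⊞∙∙⊞⊞???⊞
?????⊞∙∙⊞⊞???⊞
?????⊞∙∙⊞⊞???⊞
?????⊞∙⊚⊞⊞???⊞
?????⊞∙∙⊞⊞???⊞
?????⊞∙∙⊞⊞???⊞
?????????????⊞
?????????????⊞
?????????????⊞
?????????????⊞

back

?????⊞∙∙⊞⊞???⊞
?????⊞∙∙⊞⊞???⊞
?????⊞∙∙⊞⊞???⊞
?????⊞∙∙⊞⊞???⊞
?????⊞∙∙⊞⊞???⊞
?????⊞∙∙⊞⊞???⊞
?????⊞∙∙⊞⊞???⊞
?????⊞∙⊚⊞⊞???⊞
?????⊞∙∙⊞⊞???⊞
?????⊞∙∙⊞⊞???⊞
?????????????⊞
?????????????⊞
?????????????⊞
?????????????⊞

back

?????⊞∙∙⊞⊞???⊞
?????⊞∙∙⊞⊞???⊞
?????⊞∙∙⊞⊞???⊞
?????⊞∙∙⊞⊞???⊞
?????⊞∙∙⊞⊞???⊞
?????⊞∙∙⊞⊞???⊞
?????⊞∙∙⊞⊞???⊞
?????⊞∙⊚⊞⊞???⊞
?????⊞∙∙⊞⊞???⊞
?????⊞∙∙⊞⊞???⊞
?????????????⊞
?????????????⊞
?????????????⊞
?????????????⊞

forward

?????⊞∙∙⊞⊞???⊞
?????⊞∙∙⊞⊞???⊞
?????⊞∙∙⊞⊞???⊞
?????⊞∙∙⊞⊞???⊞
?????⊞∙∙⊞⊞???⊞
?????⊞∙∙⊞⊞???⊞
?????⊞∙∙⊞⊞???⊞
?????⊞∙⊚⊞⊞???⊞
?????⊞∙∙⊞⊞???⊞
?????⊞∙∙⊞⊞???⊞
?????⊞∙∙⊞⊞???⊞
?????????????⊞
?????????????⊞
?????????????⊞

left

??????⊞∙∙⊞⊞???
??????⊞∙∙⊞⊞???
??????⊞∙∙⊞⊞???
??????⊞∙∙⊞⊞???
??????⊞∙∙⊞⊞???
?????⊞⊞∙∙⊞⊞???
?????⊞⊞∙∙⊞⊞???
?????⊞⊞⊚∙⊞⊞???
?????⊞⊞∙∙⊞⊞???
?????⊞⊞∙∙⊞⊞???
??????⊞∙∙⊞⊞???
??????????????
??????????????
??????????????

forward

??????∙⊡∙∙⊞???
??????⊞∙∙⊞⊞???
??????⊞∙∙⊞⊞???
??????⊞∙∙⊞⊞???
??????⊞∙∙⊞⊞???
?????⊞⊞∙∙⊞⊞???
?????⊞⊞∙∙⊞⊞???
?????⊞⊞⊚∙⊞⊞???
?????⊞⊞∙∙⊞⊞???
?????⊞⊞∙∙⊞⊞???
?????⊞⊞∙∙⊞⊞???
??????⊞∙∙⊞⊞???
??????????????
??????????????

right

?????∙⊡∙∙⊞???⊞
?????⊞∙∙⊞⊞???⊞
?????⊞∙∙⊞⊞???⊞
?????⊞∙∙⊞⊞???⊞
?????⊞∙∙⊞⊞???⊞
????⊞⊞∙∙⊞⊞???⊞
????⊞⊞∙∙⊞⊞???⊞
????⊞⊞∙⊚⊞⊞???⊞
????⊞⊞∙∙⊞⊞???⊞
????⊞⊞∙∙⊞⊞???⊞
????⊞⊞∙∙⊞⊞???⊞
?????⊞∙∙⊞⊞???⊞
?????????????⊞
?????????????⊞

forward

?????????????⊞
?????∙⊡∙∙⊞???⊞
?????⊞∙∙⊞⊞???⊞
?????⊞∙∙⊞⊞???⊞
?????⊞∙∙⊞⊞???⊞
?????⊞∙∙⊞⊞???⊞
????⊞⊞∙∙⊞⊞???⊞
????⊞⊞∙⊚⊞⊞???⊞
????⊞⊞∙∙⊞⊞???⊞
????⊞⊞∙∙⊞⊞???⊞
????⊞⊞∙∙⊞⊞???⊞
????⊞⊞∙∙⊞⊞???⊞
?????⊞∙∙⊞⊞???⊞
?????????????⊞

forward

?????????????⊞
?????????????⊞
?????∙⊡∙∙⊞???⊞
?????⊞∙∙⊞⊞???⊞
?????⊞∙∙⊞⊞???⊞
?????⊞∙∙⊞⊞???⊞
?????⊞∙∙⊞⊞???⊞
????⊞⊞∙⊚⊞⊞???⊞
????⊞⊞∙∙⊞⊞???⊞
????⊞⊞∙∙⊞⊞???⊞
????⊞⊞∙∙⊞⊞???⊞
????⊞⊞∙∙⊞⊞???⊞
????⊞⊞∙∙⊞⊞???⊞
?????⊞∙∙⊞⊞???⊞

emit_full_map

?∙⊡∙∙⊞
?⊞∙∙⊞⊞
?⊞∙∙⊞⊞
?⊞∙∙⊞⊞
?⊞∙∙⊞⊞
⊞⊞∙⊚⊞⊞
⊞⊞∙∙⊞⊞
⊞⊞∙∙⊞⊞
⊞⊞∙∙⊞⊞
⊞⊞∙∙⊞⊞
⊞⊞∙∙⊞⊞
?⊞∙∙⊞⊞

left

??????????????
??????????????
??????∙⊡∙∙⊞???
??????⊞∙∙⊞⊞???
??????⊞∙∙⊞⊞???
?????⊞⊞∙∙⊞⊞???
?????⊞⊞∙∙⊞⊞???
?????⊞⊞⊚∙⊞⊞???
?????⊞⊞∙∙⊞⊞???
?????⊞⊞∙∙⊞⊞???
?????⊞⊞∙∙⊞⊞???
?????⊞⊞∙∙⊞⊞???
?????⊞⊞∙∙⊞⊞???
??????⊞∙∙⊞⊞???

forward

??????????????
??????????????
??????????????
??????∙⊡∙∙⊞???
??????⊞∙∙⊞⊞???
?????⊞⊞∙∙⊞⊞???
?????⊞⊞∙∙⊞⊞???
?????⊞⊞⊚∙⊞⊞???
?????⊞⊞∙∙⊞⊞???
?????⊞⊞∙∙⊞⊞???
?????⊞⊞∙∙⊞⊞???
?????⊞⊞∙∙⊞⊞???
?????⊞⊞∙∙⊞⊞???
?????⊞⊞∙∙⊞⊞???

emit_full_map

?∙⊡∙∙⊞
?⊞∙∙⊞⊞
⊞⊞∙∙⊞⊞
⊞⊞∙∙⊞⊞
⊞⊞⊚∙⊞⊞
⊞⊞∙∙⊞⊞
⊞⊞∙∙⊞⊞
⊞⊞∙∙⊞⊞
⊞⊞∙∙⊞⊞
⊞⊞∙∙⊞⊞
⊞⊞∙∙⊞⊞
?⊞∙∙⊞⊞
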